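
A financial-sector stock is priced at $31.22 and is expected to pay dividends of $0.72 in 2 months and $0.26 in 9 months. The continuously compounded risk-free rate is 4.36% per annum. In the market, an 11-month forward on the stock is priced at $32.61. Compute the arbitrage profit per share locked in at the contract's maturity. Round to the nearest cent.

PV(dividends) I = 0.72·e^(−0.0436·2/12) + 0.26·e^(−0.0436·9/12) = 0.9664
Fair forward F* = (S − I)·e^(rT) = (31.22 − 0.9664)·e^0.039967 = 30.2536 × 1.040776 = 31.4872
Market $32.61 > fair 31.4872: forward overpriced → cash-and-carry (borrow at r, buy the stock and collect the dividends, short the forward).
Profit at T = |F_mkt − F*| = |32.61 − 31.4872| = $1.12 per share

$1.12 per share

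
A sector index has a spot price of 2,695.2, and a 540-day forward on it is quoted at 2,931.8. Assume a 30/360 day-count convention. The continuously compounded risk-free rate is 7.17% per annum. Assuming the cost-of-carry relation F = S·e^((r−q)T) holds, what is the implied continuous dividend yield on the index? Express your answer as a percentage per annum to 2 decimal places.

1.56%

From F = S·e^((r−q)T): (r − q) = ln(F/S)/T
ln(2931.8/2695.2) = ln(1.087786) = 0.084144
(r − q) = 0.084144 / (540/360) = 0.056096
q = r − ln(F/S)/T = 0.0717 − 0.056096 = 0.015604
q = 1.56%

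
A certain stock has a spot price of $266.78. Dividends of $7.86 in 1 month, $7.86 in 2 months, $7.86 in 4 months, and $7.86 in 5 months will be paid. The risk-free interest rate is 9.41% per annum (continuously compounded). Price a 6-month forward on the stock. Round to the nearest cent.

$247.44

PV(dividends) I = 7.86·e^(−0.0941·1/12) + 7.86·e^(−0.0941·2/12) + 7.86·e^(−0.0941·4/12) + 7.86·e^(−0.0941·5/12)
I = 7.7986 + 7.7377 + 7.6173 + 7.5578 = 30.7114
F = (S − I)·e^(rT) = (266.78 − 30.7114) · e^(0.0941·6/12)
= 236.0686 · e^0.047050 = 236.0686 × 1.048174 = $247.44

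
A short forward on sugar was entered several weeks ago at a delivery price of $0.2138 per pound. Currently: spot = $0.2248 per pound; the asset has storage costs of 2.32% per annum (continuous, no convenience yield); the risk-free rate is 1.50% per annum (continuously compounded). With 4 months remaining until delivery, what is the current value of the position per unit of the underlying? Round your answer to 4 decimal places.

-$0.0138 per pound

Current fair forward for the remaining 4 months: F = S·e^((r + u)·T), (r + u) = 0.0150 + 0.0232 = 0.0382
F = 0.2248 · e^(0.0382 × 4/12) = 0.2248 × 1.012815 = 0.2277
Value of long forward = (F − K)·e^(−rT) = (0.2277 − 0.2138) · e^(−0.0150·4/12)
= 0.0139 × 0.995012 = 0.0138
Short position value = −(long value) = -$0.0138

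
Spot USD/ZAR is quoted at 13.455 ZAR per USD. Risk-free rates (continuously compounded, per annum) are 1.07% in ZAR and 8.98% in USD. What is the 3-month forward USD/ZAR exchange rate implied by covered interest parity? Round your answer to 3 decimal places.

13.192

F = S·e^((r_ZAR − r_USD)T) = 13.455 · e^((0.0107 − 0.0898) × 3/12)
= 13.455 · e^-0.019775 = 13.455 × 0.980419
F = 13.192 ZAR per USD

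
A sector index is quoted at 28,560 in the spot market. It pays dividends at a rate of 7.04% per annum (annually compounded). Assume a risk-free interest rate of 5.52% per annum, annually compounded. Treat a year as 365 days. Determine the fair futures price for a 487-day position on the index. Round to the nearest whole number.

F = S · (1+r)^T / (1+q)^T
= 28560 × 1.074322 / 1.095019 = 28560 × 0.981099
F = 28,020

28,020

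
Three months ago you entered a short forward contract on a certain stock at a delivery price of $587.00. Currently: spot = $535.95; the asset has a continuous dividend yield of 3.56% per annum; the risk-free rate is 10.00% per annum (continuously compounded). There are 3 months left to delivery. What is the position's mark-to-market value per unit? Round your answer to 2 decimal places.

$41.31

Current fair forward for the remaining 3 months: F = S·e^((r − q)·T), (r − q) = 0.1000 − 0.0356 = 0.0644
F = 535.95 · e^(0.0644 × 3/12) = 535.95 × 1.016230 = 544.6485
Value of long forward = (F − K)·e^(−rT) = (544.6485 − 587.00) · e^(−0.1000·3/12)
= -42.3515 × 0.975310 = -41.31
Short position value = −(long value) = $41.31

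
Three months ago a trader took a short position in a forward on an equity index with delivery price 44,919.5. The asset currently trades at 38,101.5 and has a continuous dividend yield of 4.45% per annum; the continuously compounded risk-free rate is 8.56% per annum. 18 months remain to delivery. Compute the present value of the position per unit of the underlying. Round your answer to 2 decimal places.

3865.52

Current fair forward for the remaining 18 months: F = S·e^((r − q)·T), (r − q) = 0.0856 − 0.0445 = 0.0411
F = 38101.5 · e^(0.0411 × 18/12) = 38101.5 × 1.06359002 = 40524.3751
Value of long forward = (F − K)·e^(−rT) = (40524.3751 − 44919.5) · e^(−0.0856·18/12)
= -4395.1249 × 0.87950151 = -3865.52
Short position value = −(long value) = 3865.52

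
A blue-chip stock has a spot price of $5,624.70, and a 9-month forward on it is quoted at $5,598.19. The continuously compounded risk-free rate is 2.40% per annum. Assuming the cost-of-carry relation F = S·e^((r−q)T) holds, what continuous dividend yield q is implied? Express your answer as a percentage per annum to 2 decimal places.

3.03%

From F = S·e^((r−q)T): (r − q) = ln(F/S)/T
ln(5598.19/5624.70) = ln(0.995287) = -0.004724
(r − q) = -0.004724 / (9/12) = -0.006299
q = r − ln(F/S)/T = 0.0240 + 0.006299 = 0.030299
q = 3.03%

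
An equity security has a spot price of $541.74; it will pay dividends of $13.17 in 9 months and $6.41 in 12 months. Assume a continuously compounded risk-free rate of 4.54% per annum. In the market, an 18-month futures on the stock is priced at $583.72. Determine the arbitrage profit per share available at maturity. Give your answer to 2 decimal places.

$23.99 per share

PV(dividends) I = 13.17·e^(−0.0454·9/12) + 6.41·e^(−0.0454·12/12) = 18.8546
Fair futures F* = (S − I)·e^(rT) = (541.74 − 18.8546)·e^0.068100 = 522.8854 × 1.070472 = 559.7342
Market $583.72 > fair 559.7342: forward overpriced → cash-and-carry (borrow at r, buy the stock and collect the dividends, short the forward).
Profit at T = |F_mkt − F*| = |583.72 − 559.7342| = $23.99 per share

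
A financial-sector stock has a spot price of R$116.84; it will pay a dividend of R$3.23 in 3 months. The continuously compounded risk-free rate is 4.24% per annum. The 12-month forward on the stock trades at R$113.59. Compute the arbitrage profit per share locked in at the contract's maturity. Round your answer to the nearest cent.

R$4.98 per share

PV(dividends) I = 3.23·e^(−0.0424·3/12) = 3.1959
Fair forward F* = (S − I)·e^(rT) = (116.84 − 3.1959)·e^0.042400 = 113.6441 × 1.043312 = 118.5663
Market R$113.59 < fair 118.5663: forward underpriced → reverse cash-and-carry (short the stock, invest proceeds at r, pay the dividends, go long the forward).
Profit at T = |F_mkt − F*| = |113.59 − 118.5663| = R$4.98 per share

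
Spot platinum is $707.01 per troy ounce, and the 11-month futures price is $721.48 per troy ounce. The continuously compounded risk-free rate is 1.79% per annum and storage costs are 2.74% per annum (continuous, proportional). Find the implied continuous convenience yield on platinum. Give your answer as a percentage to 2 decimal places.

2.32%

F = S·e^((r+u−y)T) ⇒ (r+u−y) = ln(F/S)/T
ln(721.48/707.01) = 0.020260; /T ⇒ 0.022102
y = r + u − ln(F/S)/T = 0.0179 + 0.0274 − 0.022102 = 0.023198
y = 2.32%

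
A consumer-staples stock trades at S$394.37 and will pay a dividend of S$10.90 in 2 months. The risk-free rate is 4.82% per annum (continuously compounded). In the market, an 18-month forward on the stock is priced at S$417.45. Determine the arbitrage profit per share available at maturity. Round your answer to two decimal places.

PV(dividends) I = 10.90·e^(−0.0482·2/12) = 10.8128
Fair forward F* = (S − I)·e^(rT) = (394.37 − 10.8128)·e^0.072300 = 383.5572 × 1.074978 = 412.3156
Market S$417.45 > fair 412.3156: forward overpriced → cash-and-carry (borrow at r, buy the stock and collect the dividends, short the forward).
Profit at T = |F_mkt − F*| = |417.45 − 412.3156| = S$5.13 per share

S$5.13 per share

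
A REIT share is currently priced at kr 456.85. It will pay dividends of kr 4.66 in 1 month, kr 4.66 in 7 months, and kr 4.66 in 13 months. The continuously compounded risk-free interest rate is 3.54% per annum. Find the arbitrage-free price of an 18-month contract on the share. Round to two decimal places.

kr 467.32

PV(dividends) I = 4.66·e^(−0.0354·1/12) + 4.66·e^(−0.0354·7/12) + 4.66·e^(−0.0354·13/12)
I = 4.6463 + 4.5648 + 4.4847 = 13.6958
F = (S − I)·e^(rT) = (456.85 − 13.6958) · e^(0.0354·18/12)
= 443.1542 · e^0.053100 = 443.1542 × 1.054535 = kr 467.32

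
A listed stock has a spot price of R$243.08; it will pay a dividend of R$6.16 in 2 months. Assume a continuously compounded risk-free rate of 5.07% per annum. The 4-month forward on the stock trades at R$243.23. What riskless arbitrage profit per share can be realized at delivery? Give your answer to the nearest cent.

R$2.22 per share

PV(dividends) I = 6.16·e^(−0.0507·2/12) = 6.1082
Fair forward F* = (S − I)·e^(rT) = (243.08 − 6.1082)·e^0.016900 = 236.9718 × 1.017044 = 241.0107
Market R$243.23 > fair 241.0107: forward overpriced → cash-and-carry (borrow at r, buy the stock and collect the dividends, short the forward).
Profit at T = |F_mkt − F*| = |243.23 − 241.0107| = R$2.22 per share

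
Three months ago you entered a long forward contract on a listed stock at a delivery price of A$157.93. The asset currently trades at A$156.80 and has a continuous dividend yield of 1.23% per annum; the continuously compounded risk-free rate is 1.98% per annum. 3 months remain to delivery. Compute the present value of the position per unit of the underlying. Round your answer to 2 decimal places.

Current fair forward for the remaining 3 months: F = S·e^((r − q)·T), (r − q) = 0.0198 − 0.0123 = 0.0075
F = 156.80 · e^(0.0075 × 3/12) = 156.80 × 1.001877 = 157.0943
Value of long forward = (F − K)·e^(−rT) = (157.0943 − 157.93) · e^(−0.0198·3/12)
= -0.8357 × 0.995062 = -0.83

-A$0.83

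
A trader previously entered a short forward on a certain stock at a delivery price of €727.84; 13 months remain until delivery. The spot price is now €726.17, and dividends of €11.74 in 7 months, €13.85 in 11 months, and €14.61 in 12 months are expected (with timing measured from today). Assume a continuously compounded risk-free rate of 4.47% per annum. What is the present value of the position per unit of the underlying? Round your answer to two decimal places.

€5.97

PV(remaining dividends) I = 11.74·e^(−0.0447·7/12) + 13.85·e^(−0.0447·11/12) + 14.61·e^(−0.0447·12/12) = 38.7031
Current forward F = (S − I)·e^(rT) = (726.17 − 38.7031)·e^(0.0447·13/12) = 687.4669 × 1.049617 = 721.5769
Value (long) = (F − K)·e^(−rT) = (721.5769 − 727.84) × 0.952729 = -5.9670
Short position value = −(long value) = €5.97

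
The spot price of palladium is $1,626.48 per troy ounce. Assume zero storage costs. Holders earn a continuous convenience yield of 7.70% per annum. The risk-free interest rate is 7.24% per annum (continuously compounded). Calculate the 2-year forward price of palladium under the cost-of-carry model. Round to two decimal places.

$1,611.59 per troy ounce

Net carry = r + u − y = 0.0724 + 0.0000 − 0.0770 = -0.0046
F = S·e^((r+u−y)T) = 1626.48 · e^(-0.0046 × 2) = 1626.48 · e^-0.00920000
= 1626.48 × 0.99084219 = $1,611.59 per troy ounce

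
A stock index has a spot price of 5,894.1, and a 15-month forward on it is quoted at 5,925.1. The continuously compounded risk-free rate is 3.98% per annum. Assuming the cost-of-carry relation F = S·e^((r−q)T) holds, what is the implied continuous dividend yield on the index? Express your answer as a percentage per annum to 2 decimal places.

From F = S·e^((r−q)T): (r − q) = ln(F/S)/T
ln(5925.1/5894.1) = ln(1.005259) = 0.005245
(r − q) = 0.005245 / (15/12) = 0.004196
q = r − ln(F/S)/T = 0.0398 − 0.004196 = 0.035604
q = 3.56%

3.56%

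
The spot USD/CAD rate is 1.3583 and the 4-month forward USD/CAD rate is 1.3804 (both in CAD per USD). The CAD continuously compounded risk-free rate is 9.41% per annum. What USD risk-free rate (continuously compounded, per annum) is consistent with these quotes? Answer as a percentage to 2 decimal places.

F = S·e^((r_CAD − r_USD)T) ⇒ r_USD = r_CAD − ln(F/S)/T
ln(1.3804/1.3583) = 0.016139; /(4/12) = 0.048417
r_USD = 0.0941 − 0.048417 = 0.045683
r_USD = 4.57%

4.57%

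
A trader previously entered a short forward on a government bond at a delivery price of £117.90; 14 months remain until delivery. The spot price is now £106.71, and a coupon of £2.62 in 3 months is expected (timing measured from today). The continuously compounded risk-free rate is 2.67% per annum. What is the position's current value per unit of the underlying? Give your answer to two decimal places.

£10.18

PV(remaining coupons) I = 2.62·e^(−0.0267·3/12) = 2.6026
Current forward F = (S − I)·e^(rT) = (106.71 − 2.6026)·e^(0.0267·14/12) = 104.1074 × 1.031640 = 107.4014
Value (long) = (F − K)·e^(−rT) = (107.4014 − 117.90) × 0.969330 = -10.1766
Short position value = −(long value) = £10.18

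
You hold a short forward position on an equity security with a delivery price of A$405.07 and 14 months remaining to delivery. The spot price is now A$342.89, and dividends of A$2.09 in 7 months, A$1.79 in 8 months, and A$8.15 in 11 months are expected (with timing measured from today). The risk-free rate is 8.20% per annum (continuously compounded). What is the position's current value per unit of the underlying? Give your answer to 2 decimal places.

A$36.47

PV(remaining dividends) I = 2.09·e^(−0.0820·7/12) + 1.79·e^(−0.0820·8/12) + 8.15·e^(−0.0820·11/12) = 11.2470
Current forward F = (S − I)·e^(rT) = (342.89 − 11.2470)·e^(0.0820·14/12) = 331.6430 × 1.100392 = 364.9373
Value (long) = (F − K)·e^(−rT) = (364.9373 − 405.07) × 0.908767 = -36.4713
Short position value = −(long value) = A$36.47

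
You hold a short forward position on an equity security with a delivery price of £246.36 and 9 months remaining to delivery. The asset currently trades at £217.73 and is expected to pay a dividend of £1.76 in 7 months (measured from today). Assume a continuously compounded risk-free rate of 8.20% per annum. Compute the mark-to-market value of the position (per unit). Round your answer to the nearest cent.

PV(remaining dividends) I = 1.76·e^(−0.0820·7/12) = 1.6778
Current forward F = (S − I)·e^(rT) = (217.73 − 1.6778)·e^(0.0820·9/12) = 216.0522 × 1.063430 = 229.7564
Value (long) = (F − K)·e^(−rT) = (229.7564 − 246.36) × 0.940353 = -15.6132
Short position value = −(long value) = £15.61

£15.61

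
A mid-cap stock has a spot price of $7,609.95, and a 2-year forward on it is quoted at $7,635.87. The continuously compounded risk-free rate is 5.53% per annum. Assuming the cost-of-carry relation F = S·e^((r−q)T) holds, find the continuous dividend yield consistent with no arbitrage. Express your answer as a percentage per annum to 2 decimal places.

From F = S·e^((r−q)T): (r − q) = ln(F/S)/T
ln(7635.87/7609.95) = ln(1.003406) = 0.003400
(r − q) = 0.003400 / (2) = 0.001700
q = r − ln(F/S)/T = 0.0553 − 0.001700 = 0.053600
q = 5.36%

5.36%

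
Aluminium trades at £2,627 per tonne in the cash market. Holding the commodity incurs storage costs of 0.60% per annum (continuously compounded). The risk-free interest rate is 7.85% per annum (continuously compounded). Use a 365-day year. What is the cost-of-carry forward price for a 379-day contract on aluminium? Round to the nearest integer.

£2,868 per tonne

Net carry = r + u − y = 0.0785 + 0.0060 − 0.0000 = 0.0845
F = S·e^((r+u−y)T) = 2627 · e^(0.0845 × 379/365) = 2627 · e^0.087741
= 2627 × 1.091705 = £2,868 per tonne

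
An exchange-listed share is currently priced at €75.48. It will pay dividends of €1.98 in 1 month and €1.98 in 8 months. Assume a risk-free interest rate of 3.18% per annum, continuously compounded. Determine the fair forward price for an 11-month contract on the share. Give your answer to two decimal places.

PV(dividends) I = 1.98·e^(−0.0318·1/12) + 1.98·e^(−0.0318·8/12)
I = 1.9748 + 1.9385 = 3.9133
F = (S − I)·e^(rT) = (75.48 − 3.9133) · e^(0.0318·11/12)
= 71.5667 · e^0.029150 = 71.5667 × 1.029579 = €73.68

€73.68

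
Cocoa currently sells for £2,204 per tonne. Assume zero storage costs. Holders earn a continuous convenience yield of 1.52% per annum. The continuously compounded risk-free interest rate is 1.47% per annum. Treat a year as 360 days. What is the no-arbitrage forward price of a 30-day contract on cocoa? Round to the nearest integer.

Net carry = r + u − y = 0.0147 + 0.0000 − 0.0152 = -0.0005
F = S·e^((r+u−y)T) = 2204 · e^(-0.0005 × 30/360) = 2204 · e^-0.000042
= 2204 × 0.999958 = £2,204 per tonne

£2,204 per tonne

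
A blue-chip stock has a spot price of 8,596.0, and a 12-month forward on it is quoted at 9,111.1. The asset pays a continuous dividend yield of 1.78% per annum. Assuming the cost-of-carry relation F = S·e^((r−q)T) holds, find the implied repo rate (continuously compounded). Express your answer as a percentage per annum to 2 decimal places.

7.60%

From F = S·e^((r−q)T): (r − q) = ln(F/S)/T
ln(9111.1/8596.0) = ln(1.059923) = 0.058196
(r − q) = 0.058196 / (12/12) = 0.058196
r = ln(F/S)/T + q = 0.058196 + 0.0178 = 0.075996
r = 7.60%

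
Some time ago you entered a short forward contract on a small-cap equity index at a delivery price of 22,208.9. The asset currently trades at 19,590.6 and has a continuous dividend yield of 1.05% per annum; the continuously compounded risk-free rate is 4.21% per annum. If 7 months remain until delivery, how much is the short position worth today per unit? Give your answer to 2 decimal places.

Current fair forward for the remaining 7 months: F = S·e^((r − q)·T), (r − q) = 0.0421 − 0.0105 = 0.0316
F = 19590.6 · e^(0.0316 × 7/12) = 19590.6 × 1.01860428 = 19955.0690
Value of long forward = (F − K)·e^(−rT) = (19955.0690 − 22208.9) · e^(−0.0421·7/12)
= -2253.8310 × 0.97574077 = -2199.15
Short position value = −(long value) = 2199.15

2199.15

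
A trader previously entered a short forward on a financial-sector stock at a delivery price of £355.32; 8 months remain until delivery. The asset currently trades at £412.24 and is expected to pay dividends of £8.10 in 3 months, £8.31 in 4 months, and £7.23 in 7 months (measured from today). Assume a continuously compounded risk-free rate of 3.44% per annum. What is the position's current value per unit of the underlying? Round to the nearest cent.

PV(remaining dividends) I = 8.10·e^(−0.0344·3/12) + 8.31·e^(−0.0344·4/12) + 7.23·e^(−0.0344·7/12) = 23.3323
Current forward F = (S − I)·e^(rT) = (412.24 − 23.3323)·e^(0.0344·8/12) = 388.9077 × 1.023198 = 397.9296
Value (long) = (F − K)·e^(−rT) = (397.9296 − 355.32) × 0.977328 = 41.6436
Short position value = −(long value) = -£41.64

-£41.64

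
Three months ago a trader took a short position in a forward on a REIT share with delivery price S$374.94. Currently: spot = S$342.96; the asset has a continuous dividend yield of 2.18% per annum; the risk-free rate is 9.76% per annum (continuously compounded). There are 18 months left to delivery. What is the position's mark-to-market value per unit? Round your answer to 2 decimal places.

-S$8.05

Current fair forward for the remaining 18 months: F = S·e^((r − q)·T), (r − q) = 0.0976 − 0.0218 = 0.0758
F = 342.96 · e^(0.0758 × 18/12) = 342.96 × 1.120416 = 384.2579
Value of long forward = (F − K)·e^(−rT) = (384.2579 − 374.94) · e^(−0.0976·18/12)
= 9.3179 × 0.863812 = 8.05
Short position value = −(long value) = -S$8.05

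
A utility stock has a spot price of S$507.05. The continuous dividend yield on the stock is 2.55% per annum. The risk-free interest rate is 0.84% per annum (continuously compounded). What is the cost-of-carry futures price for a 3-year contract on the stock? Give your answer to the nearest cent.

F = S·e^((r − q)T) = 507.05 · e^((0.0084 − 0.0255) × 3)
= 507.05 · e^-0.051300 = 507.05 × 0.949994
F = S$481.69

S$481.69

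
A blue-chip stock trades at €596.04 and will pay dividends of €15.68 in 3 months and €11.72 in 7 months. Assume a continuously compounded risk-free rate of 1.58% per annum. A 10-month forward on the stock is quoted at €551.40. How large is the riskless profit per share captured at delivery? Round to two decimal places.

€24.95 per share

PV(dividends) I = 15.68·e^(−0.0158·3/12) + 11.72·e^(−0.0158·7/12) = 27.2307
Fair forward F* = (S − I)·e^(rT) = (596.04 − 27.2307)·e^0.013167 = 568.8093 × 1.013254 = 576.3483
Market €551.40 < fair 576.3483: forward underpriced → reverse cash-and-carry (short the stock, invest proceeds at r, pay the dividends, go long the forward).
Profit at T = |F_mkt − F*| = |551.40 − 576.3483| = €24.95 per share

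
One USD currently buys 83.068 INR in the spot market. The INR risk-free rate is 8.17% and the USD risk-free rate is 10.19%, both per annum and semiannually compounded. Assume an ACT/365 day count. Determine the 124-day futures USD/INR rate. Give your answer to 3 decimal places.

By covered interest parity, F = S · (1+r_INR/2)^(2T) / (1+r_USD/2)^(2T)
= 83.068 × 1.027577 / 1.034342 = 83.068 × 0.993460
F = 82.525 INR per USD

82.525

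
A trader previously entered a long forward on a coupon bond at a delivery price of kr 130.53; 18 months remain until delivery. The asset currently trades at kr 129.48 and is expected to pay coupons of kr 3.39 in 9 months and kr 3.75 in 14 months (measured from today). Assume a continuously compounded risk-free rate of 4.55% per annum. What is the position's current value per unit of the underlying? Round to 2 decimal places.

PV(remaining coupons) I = 3.39·e^(−0.0455·9/12) + 3.75·e^(−0.0455·14/12) = 6.8324
Current forward F = (S − I)·e^(rT) = (129.48 − 6.8324)·e^(0.0455·18/12) = 122.6476 × 1.070633 = 131.3106
Value (long) = (F − K)·e^(−rT) = (131.3106 − 130.53) × 0.934027 = 0.7291
Value = kr 0.73

kr 0.73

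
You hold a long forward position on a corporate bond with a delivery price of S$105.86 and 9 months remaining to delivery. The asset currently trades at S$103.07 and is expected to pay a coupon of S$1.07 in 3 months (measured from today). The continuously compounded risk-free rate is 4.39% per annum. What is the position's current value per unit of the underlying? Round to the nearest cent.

PV(remaining coupons) I = 1.07·e^(−0.0439·3/12) = 1.0583
Current forward F = (S − I)·e^(rT) = (103.07 − 1.0583)·e^(0.0439·9/12) = 102.0117 × 1.033473 = 105.4263
Value (long) = (F − K)·e^(−rT) = (105.4263 − 105.86) × 0.967611 = -0.4197
Value = -S$0.42

-S$0.42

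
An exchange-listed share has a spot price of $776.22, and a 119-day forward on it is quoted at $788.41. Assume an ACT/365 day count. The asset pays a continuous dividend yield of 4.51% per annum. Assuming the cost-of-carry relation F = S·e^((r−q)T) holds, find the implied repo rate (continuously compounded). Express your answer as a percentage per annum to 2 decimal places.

From F = S·e^((r−q)T): (r − q) = ln(F/S)/T
ln(788.41/776.22) = ln(1.015704) = 0.015582
(r − q) = 0.015582 / (119/365) = 0.047794
r = ln(F/S)/T + q = 0.047794 + 0.0451 = 0.092894
r = 9.29%

9.29%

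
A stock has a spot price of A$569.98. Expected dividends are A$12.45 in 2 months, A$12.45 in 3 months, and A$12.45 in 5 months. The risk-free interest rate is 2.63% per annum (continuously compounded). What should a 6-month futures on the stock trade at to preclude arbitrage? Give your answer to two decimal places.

A$539.96

PV(dividends) I = 12.45·e^(−0.0263·2/12) + 12.45·e^(−0.0263·3/12) + 12.45·e^(−0.0263·5/12)
I = 12.3955 + 12.3684 + 12.3143 = 37.0782
F = (S − I)·e^(rT) = (569.98 − 37.0782) · e^(0.0263·6/12)
= 532.9018 · e^0.013150 = 532.9018 × 1.013237 = A$539.96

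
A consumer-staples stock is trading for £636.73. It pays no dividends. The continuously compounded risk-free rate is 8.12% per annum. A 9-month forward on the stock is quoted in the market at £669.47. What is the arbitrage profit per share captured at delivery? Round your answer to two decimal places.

£7.24 per share

Fair forward: F* = S·e^(carry·T), with carry = r = 0.0812
F* = 636.73 · e^(0.0812 × 9/12) = 636.73 · e^0.060900 = 636.73 × 1.062793 = £676.7122
Market £669.47 < fair £676.7122: forward underpriced → reverse cash-and-carry (short spot, go long the forward).
At maturity, profit = |F_mkt − F*| = |669.47 − 676.7122| = £7.24 per share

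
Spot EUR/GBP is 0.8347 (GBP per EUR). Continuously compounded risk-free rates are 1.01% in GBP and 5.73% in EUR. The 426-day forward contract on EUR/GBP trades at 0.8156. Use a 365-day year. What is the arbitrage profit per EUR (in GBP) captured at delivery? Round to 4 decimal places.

Fair forward: F* = S·e^(carry·T), with carry = (r_GBP − r_EUR) = 0.0101 − 0.0573 = -0.0472
F* = 0.8347 · e^(-0.0472 × 426/365) = 0.8347 · e^-0.055088 = 0.8347 × 0.946402 = 0.7900
Market 0.8156 > fair 0.7900: forward overpriced → cash-and-carry (buy spot, short the forward).
At maturity, profit = |F_mkt − F*| = |0.8156 − 0.7900| = 0.0256 per EUR (in GBP)

0.0256 per EUR (in GBP)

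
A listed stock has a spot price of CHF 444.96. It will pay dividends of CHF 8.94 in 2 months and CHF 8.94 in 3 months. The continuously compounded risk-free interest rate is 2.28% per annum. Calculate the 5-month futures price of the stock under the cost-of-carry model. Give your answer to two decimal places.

PV(dividends) I = 8.94·e^(−0.0228·2/12) + 8.94·e^(−0.0228·3/12)
I = 8.9061 + 8.8892 = 17.7953
F = (S − I)·e^(rT) = (444.96 − 17.7953) · e^(0.0228·5/12)
= 427.1647 · e^0.009500 = 427.1647 × 1.009545 = CHF 431.24

CHF 431.24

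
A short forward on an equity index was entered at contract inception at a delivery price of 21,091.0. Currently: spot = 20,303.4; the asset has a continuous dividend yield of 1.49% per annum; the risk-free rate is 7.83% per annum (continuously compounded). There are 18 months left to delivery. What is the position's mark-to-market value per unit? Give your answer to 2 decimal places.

-1100.85

Current fair forward for the remaining 18 months: F = S·e^((r − q)·T), (r − q) = 0.0783 − 0.0149 = 0.0634
F = 20303.4 · e^(0.0634 × 18/12) = 20303.4 × 1.09976883 = 22329.0465
Value of long forward = (F − K)·e^(−rT) = (22329.0465 − 21091.0) · e^(−0.0783·18/12)
= 1238.0465 × 0.88918497 = 1100.85
Short position value = −(long value) = -1100.85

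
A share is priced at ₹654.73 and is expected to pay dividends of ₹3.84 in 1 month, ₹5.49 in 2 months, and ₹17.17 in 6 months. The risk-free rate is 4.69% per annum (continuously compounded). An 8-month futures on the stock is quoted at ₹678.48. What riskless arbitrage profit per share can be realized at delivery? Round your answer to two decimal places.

₹29.83 per share

PV(dividends) I = 3.84·e^(−0.0469·1/12) + 5.49·e^(−0.0469·2/12) + 17.17·e^(−0.0469·6/12) = 26.0443
Fair futures F* = (S − I)·e^(rT) = (654.73 − 26.0443)·e^0.031267 = 628.6857 × 1.031761 = 648.6534
Market ₹678.48 > fair 648.6534: forward overpriced → cash-and-carry (borrow at r, buy the stock and collect the dividends, short the forward).
Profit at T = |F_mkt − F*| = |678.48 − 648.6534| = ₹29.83 per share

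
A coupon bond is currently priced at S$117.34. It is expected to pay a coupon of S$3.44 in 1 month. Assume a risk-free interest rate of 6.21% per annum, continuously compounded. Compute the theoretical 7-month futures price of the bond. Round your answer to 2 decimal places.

S$118.12

PV(coupons) I = 3.44·e^(−0.0621·1/12)
I = 3.4222
F = (S − I)·e^(rT) = (117.34 − 3.4222) · e^(0.0621·7/12)
= 113.9178 · e^0.036225 = 113.9178 × 1.036889 = S$118.12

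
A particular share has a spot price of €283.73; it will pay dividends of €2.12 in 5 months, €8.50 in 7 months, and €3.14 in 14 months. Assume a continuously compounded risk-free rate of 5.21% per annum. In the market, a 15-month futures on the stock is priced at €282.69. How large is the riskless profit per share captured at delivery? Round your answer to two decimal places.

€5.96 per share

PV(dividends) I = 2.12·e^(−0.0521·5/12) + 8.50·e^(−0.0521·7/12) + 3.14·e^(−0.0521·14/12) = 13.2749
Fair futures F* = (S − I)·e^(rT) = (283.73 − 13.2749)·e^0.065125 = 270.4551 × 1.067292 = 288.6546
Market €282.69 < fair 288.6546: forward underpriced → reverse cash-and-carry (short the stock, invest proceeds at r, pay the dividends, go long the forward).
Profit at T = |F_mkt − F*| = |282.69 − 288.6546| = €5.96 per share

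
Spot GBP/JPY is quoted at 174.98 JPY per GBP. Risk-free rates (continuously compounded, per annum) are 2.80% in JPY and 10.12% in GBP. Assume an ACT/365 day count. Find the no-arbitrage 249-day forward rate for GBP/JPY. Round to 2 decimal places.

166.46

F = S·e^((r_JPY − r_GBP)T) = 174.98 · e^((0.0280 − 0.1012) × 249/365)
= 174.98 · e^-0.049936 = 174.98 × 0.951290
F = 166.46 JPY per GBP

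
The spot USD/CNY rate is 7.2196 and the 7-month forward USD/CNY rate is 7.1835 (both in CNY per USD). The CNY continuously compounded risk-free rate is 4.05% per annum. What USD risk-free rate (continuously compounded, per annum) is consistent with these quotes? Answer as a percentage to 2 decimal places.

F = S·e^((r_CNY − r_USD)T) ⇒ r_USD = r_CNY − ln(F/S)/T
ln(7.1835/7.2196) = -0.005013; /(7/12) = -0.008594
r_USD = 0.0405 + 0.008594 = 0.049094
r_USD = 4.91%

4.91%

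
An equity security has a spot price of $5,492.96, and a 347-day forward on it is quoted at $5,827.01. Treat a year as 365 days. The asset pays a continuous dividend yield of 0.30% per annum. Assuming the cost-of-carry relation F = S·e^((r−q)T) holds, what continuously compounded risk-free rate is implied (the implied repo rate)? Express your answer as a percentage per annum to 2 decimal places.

From F = S·e^((r−q)T): (r − q) = ln(F/S)/T
ln(5827.01/5492.96) = ln(1.060814) = 0.059037
(r − q) = 0.059037 / (347/365) = 0.062099
r = ln(F/S)/T + q = 0.062099 + 0.0030 = 0.065099
r = 6.51%

6.51%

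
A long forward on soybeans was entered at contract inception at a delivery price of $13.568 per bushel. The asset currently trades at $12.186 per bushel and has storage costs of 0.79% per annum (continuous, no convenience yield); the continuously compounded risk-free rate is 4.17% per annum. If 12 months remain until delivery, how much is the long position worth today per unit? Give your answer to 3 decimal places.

Current fair forward for the remaining 12 months: F = S·e^((r + u)·T), (r + u) = 0.0417 + 0.0079 = 0.0496
F = 12.186 · e^(0.0496 × 12/12) = 12.186 × 1.050851 = 12.8057
Value of long forward = (F − K)·e^(−rT) = (12.8057 − 13.568) · e^(−0.0417·12/12)
= -0.7623 × 0.959157 = -0.731

-$0.731 per bushel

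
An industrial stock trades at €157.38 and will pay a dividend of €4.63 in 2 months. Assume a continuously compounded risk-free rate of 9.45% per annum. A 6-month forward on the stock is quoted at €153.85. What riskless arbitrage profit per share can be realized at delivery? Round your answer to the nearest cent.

€6.37 per share

PV(dividends) I = 4.63·e^(−0.0945·2/12) = 4.5576
Fair forward F* = (S − I)·e^(rT) = (157.38 − 4.5576)·e^0.047250 = 152.8224 × 1.048384 = 160.2166
Market €153.85 < fair 160.2166: forward underpriced → reverse cash-and-carry (short the stock, invest proceeds at r, pay the dividends, go long the forward).
Profit at T = |F_mkt − F*| = |153.85 − 160.2166| = €6.37 per share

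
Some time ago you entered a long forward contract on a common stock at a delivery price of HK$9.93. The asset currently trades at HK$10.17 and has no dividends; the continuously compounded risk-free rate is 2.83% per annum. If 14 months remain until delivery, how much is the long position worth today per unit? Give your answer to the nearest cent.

HK$0.56

Current fair forward for the remaining 14 months: F = S·e^(r·T), r = 0.0283
F = 10.17 · e^(0.0283 × 14/12) = 10.17 × 1.033568 = 10.5114
Value of long forward = (F − K)·e^(−rT) = (10.5114 − 9.93) · e^(−0.0283·14/12)
= 0.5814 × 0.967522 = 0.56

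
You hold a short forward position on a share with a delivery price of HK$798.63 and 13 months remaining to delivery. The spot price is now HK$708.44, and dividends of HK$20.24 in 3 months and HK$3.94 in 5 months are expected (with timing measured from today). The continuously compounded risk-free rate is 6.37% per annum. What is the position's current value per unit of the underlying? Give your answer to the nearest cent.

HK$60.69

PV(remaining dividends) I = 20.24·e^(−0.0637·3/12) + 3.94·e^(−0.0637·5/12) = 23.7570
Current forward F = (S − I)·e^(rT) = (708.44 − 23.7570)·e^(0.0637·13/12) = 684.6830 × 1.071445 = 733.6002
Value (long) = (F − K)·e^(−rT) = (733.6002 − 798.63) × 0.933319 = -60.6935
Short position value = −(long value) = HK$60.69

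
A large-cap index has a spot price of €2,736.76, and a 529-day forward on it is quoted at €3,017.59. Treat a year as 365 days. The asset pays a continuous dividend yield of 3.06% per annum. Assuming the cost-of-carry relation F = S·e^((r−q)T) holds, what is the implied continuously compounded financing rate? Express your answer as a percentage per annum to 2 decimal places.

9.80%

From F = S·e^((r−q)T): (r − q) = ln(F/S)/T
ln(3017.59/2736.76) = ln(1.102614) = 0.097684
(r − q) = 0.097684 / (529/365) = 0.067400
r = ln(F/S)/T + q = 0.067400 + 0.0306 = 0.098000
r = 9.80%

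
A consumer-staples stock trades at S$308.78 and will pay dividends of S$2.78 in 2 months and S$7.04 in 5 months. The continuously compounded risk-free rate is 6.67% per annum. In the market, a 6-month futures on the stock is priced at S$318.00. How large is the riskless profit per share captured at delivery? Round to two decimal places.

PV(dividends) I = 2.78·e^(−0.0667·2/12) + 7.04·e^(−0.0667·5/12) = 9.5963
Fair futures F* = (S − I)·e^(rT) = (308.78 − 9.5963)·e^0.033350 = 299.1837 × 1.033912 = 309.3296
Market S$318.00 > fair 309.3296: forward overpriced → cash-and-carry (borrow at r, buy the stock and collect the dividends, short the forward).
Profit at T = |F_mkt − F*| = |318.00 − 309.3296| = S$8.67 per share

S$8.67 per share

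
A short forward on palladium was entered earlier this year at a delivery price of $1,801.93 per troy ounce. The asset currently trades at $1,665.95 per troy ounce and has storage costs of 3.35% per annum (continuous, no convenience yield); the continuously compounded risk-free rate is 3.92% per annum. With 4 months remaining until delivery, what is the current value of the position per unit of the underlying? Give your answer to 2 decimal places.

$93.88 per troy ounce

Current fair forward for the remaining 4 months: F = S·e^((r + u)·T), (r + u) = 0.0392 + 0.0335 = 0.0727
F = 1665.95 · e^(0.0727 × 4/12) = 1665.95 × 1.02452935 = 1706.8147
Value of long forward = (F − K)·e^(−rT) = (1706.8147 − 1801.93) · e^(−0.0392·4/12)
= -95.1153 × 0.98701833 = -93.88
Short position value = −(long value) = $93.88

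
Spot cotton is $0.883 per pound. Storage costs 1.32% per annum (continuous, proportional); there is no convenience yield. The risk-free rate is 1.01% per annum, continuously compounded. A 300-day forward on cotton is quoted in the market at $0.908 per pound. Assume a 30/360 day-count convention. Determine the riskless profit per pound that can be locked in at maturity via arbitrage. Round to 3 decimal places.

Fair forward: F* = S·e^(carry·T), with carry = (r + u) = 0.0101 + 0.0132 = 0.0233
F* = 0.883 · e^(0.0233 × 300/360) = 0.883 · e^0.019417 = 0.883 × 1.019607 = $0.9003
Market $0.908 > fair $0.9003: forward overpriced → cash-and-carry (buy spot, short the forward).
At maturity, profit = |F_mkt − F*| = |0.908 − 0.9003| = $0.008 per pound

$0.008 per pound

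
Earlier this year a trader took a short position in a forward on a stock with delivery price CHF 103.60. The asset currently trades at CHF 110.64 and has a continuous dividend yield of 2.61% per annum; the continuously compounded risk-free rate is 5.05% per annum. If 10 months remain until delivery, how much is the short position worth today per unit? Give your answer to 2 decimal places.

Current fair forward for the remaining 10 months: F = S·e^((r − q)·T), (r − q) = 0.0505 − 0.0261 = 0.0244
F = 110.64 · e^(0.0244 × 10/12) = 110.64 × 1.020541 = 112.9127
Value of long forward = (F − K)·e^(−rT) = (112.9127 − 103.60) · e^(−0.0505·10/12)
= 9.3127 × 0.958790 = 8.93
Short position value = −(long value) = -CHF 8.93

-CHF 8.93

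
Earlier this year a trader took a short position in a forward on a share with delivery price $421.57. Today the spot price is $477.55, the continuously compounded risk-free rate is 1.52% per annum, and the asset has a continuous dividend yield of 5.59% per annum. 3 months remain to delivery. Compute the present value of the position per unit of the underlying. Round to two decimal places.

-$50.95

Current fair forward for the remaining 3 months: F = S·e^((r − q)·T), (r − q) = 0.0152 − 0.0559 = -0.0407
F = 477.55 · e^(-0.0407 × 3/12) = 477.55 × 0.989877 = 472.7158
Value of long forward = (F − K)·e^(−rT) = (472.7158 − 421.57) · e^(−0.0152·3/12)
= 51.1458 × 0.996207 = 50.95
Short position value = −(long value) = -$50.95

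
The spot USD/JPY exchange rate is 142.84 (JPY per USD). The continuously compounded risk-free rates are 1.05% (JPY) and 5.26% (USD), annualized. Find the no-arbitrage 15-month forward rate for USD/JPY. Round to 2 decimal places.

F = S·e^((r_JPY − r_USD)T) = 142.84 · e^((0.0105 − 0.0526) × 15/12)
= 142.84 · e^-0.052625 = 142.84 × 0.948736
F = 135.52 JPY per USD

135.52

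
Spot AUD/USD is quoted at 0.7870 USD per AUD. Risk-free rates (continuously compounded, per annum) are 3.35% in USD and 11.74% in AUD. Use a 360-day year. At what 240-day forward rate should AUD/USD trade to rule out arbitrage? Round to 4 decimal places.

0.7442

F = S·e^((r_USD − r_AUD)T) = 0.7870 · e^((0.0335 − 0.1174) × 240/360)
= 0.7870 · e^-0.055933 = 0.7870 × 0.945602
F = 0.7442 USD per AUD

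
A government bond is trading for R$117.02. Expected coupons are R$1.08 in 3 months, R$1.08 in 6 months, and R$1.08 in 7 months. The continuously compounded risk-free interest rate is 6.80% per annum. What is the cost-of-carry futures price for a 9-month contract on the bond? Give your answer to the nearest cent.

PV(coupons) I = 1.08·e^(−0.0680·3/12) + 1.08·e^(−0.0680·6/12) + 1.08·e^(−0.0680·7/12)
I = 1.0618 + 1.0439 + 1.0380 = 3.1437
F = (S − I)·e^(rT) = (117.02 − 3.1437) · e^(0.0680·9/12)
= 113.8763 · e^0.051000 = 113.8763 × 1.052323 = R$119.83

R$119.83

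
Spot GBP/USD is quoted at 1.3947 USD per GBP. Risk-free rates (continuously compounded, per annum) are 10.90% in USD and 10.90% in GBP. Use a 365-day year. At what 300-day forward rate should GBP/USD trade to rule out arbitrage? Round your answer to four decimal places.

F = S·e^((r_USD − r_GBP)T) = 1.3947 · e^((0.1090 − 0.1090) × 300/365)
= 1.3947 · e^0.000000 = 1.3947 × 1.000000
F = 1.3947 USD per GBP

1.3947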